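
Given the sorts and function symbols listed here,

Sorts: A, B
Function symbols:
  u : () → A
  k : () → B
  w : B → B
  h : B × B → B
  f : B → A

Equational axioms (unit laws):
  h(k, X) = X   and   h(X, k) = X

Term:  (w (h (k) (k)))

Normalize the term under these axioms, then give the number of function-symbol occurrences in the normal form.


1. (w (h (k) (k)))  →  (w (k))
normal form: (w (k))

size = 2


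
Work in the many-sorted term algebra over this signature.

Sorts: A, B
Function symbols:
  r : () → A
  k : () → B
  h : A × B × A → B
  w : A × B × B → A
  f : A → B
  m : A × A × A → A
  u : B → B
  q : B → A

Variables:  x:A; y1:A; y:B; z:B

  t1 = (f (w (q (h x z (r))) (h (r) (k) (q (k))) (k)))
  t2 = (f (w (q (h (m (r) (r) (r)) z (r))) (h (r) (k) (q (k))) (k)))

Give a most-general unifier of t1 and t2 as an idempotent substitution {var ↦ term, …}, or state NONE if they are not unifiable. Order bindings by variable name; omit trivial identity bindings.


{x ↦ (m (r) (r) (r))}


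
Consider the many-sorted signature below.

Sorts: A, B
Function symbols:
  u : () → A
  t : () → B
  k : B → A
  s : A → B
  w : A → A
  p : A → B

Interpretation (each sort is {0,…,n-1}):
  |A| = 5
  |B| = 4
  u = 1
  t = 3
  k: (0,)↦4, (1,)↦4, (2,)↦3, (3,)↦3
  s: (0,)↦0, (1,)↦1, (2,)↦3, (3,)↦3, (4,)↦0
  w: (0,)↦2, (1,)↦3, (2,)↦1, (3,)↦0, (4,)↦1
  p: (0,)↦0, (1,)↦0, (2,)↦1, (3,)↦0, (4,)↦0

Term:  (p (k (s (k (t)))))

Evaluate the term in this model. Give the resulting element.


value = 0

  t = 3
  (k (t)) = k(3,) = 3
  (s (k (t))) = s(3,) = 3
  (k (s (k (t)))) = k(3,) = 3
  (p (k (s (k (t))))) = p(3,) = 0


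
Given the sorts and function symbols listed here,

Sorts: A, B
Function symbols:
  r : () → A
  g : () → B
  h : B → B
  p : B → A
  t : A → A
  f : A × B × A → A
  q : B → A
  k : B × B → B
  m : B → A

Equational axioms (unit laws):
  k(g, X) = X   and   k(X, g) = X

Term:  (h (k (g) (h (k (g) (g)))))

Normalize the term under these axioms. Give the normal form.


normal form = (h (h (g)))

1. (h (k (g) (h (k (g) (g)))))  →  (h (h (k (g) (g))))
2. (h (h (k (g) (g))))  →  (h (h (g)))


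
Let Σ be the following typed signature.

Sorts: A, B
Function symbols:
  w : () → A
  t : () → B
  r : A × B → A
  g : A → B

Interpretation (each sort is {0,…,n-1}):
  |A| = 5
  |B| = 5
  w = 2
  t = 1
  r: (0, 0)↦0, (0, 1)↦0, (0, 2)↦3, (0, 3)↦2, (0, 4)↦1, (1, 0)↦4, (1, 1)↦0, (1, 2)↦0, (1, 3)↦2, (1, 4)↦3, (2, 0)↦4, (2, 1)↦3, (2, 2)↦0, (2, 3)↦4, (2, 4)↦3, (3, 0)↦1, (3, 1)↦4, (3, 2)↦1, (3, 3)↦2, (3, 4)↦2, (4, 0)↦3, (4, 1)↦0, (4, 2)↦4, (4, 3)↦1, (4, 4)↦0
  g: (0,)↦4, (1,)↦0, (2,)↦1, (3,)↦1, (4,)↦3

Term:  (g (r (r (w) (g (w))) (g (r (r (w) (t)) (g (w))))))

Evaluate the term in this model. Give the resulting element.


  w = 2
  w = 2
  (g (w)) = g(2,) = 1
  (r (w) (g (w))) = r(2, 1) = 3
  w = 2
  t = 1
  (r (w) (t)) = r(2, 1) = 3
  w = 2
  (g (w)) = g(2,) = 1
  (r (r (w) (t)) (g (w))) = r(3, 1) = 4
  (g (r (r (w) (t)) (g (w)))) = g(4,) = 3
  (r (r (w) (g (w))) (g (r (r (w) (t)) (g (w))))) = r(3, 3) = 2
  (g (r (r (w) (g (w))) (g (r (r (w) (t)) (g (w)))))) = g(2,) = 1

value = 1


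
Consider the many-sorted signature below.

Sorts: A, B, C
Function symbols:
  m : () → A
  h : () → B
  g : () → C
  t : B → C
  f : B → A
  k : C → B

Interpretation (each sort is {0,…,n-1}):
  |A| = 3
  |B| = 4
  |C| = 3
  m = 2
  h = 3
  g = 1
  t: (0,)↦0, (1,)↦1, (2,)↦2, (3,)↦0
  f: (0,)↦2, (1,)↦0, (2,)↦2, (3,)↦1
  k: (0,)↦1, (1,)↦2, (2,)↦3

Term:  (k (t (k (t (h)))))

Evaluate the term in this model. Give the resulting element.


value = 2

  h = 3
  (t (h)) = t(3,) = 0
  (k (t (h))) = k(0,) = 1
  (t (k (t (h)))) = t(1,) = 1
  (k (t (k (t (h))))) = k(1,) = 2


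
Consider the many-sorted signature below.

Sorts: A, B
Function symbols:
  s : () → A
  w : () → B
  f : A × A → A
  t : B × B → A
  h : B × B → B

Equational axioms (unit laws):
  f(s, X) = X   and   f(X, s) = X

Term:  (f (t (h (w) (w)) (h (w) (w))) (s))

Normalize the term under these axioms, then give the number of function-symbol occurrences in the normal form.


size = 7

1. (f (t (h (w) (w)) (h (w) (w))) (s))  →  (t (h (w) (w)) (h (w) (w)))
normal form: (t (h (w) (w)) (h (w) (w)))


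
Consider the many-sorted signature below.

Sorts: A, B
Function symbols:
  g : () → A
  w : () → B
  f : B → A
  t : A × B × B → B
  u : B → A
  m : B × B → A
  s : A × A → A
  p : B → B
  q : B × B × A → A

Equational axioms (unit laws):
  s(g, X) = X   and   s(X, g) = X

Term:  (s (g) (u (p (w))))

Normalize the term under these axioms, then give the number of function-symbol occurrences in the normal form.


1. (s (g) (u (p (w))))  →  (u (p (w)))
normal form: (u (p (w)))

size = 3


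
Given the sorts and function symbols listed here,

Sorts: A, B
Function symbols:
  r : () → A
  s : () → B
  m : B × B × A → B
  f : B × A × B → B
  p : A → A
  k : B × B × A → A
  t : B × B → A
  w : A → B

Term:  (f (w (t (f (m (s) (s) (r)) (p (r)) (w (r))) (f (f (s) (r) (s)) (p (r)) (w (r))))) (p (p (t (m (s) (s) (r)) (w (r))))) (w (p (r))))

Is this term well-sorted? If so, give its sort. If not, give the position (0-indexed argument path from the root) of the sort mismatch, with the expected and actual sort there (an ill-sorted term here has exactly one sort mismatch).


well-sorted; sort = B

          (s) : B
          (s) : B
          (r) : A
        (m (s) (s) (r)) : B
          (r) : A
        (p (r)) : A
          (r) : A
        (w (r)) : B
      (f (m (s) (s) (r)) (p (r)) (w (r))) : B
          (s) : B
          (r) : A
          (s) : B
        (f (s) (r) (s)) : B
          (r) : A
        (p (r)) : A
          (r) : A
        (w (r)) : B
      (f (f (s) (r) (s)) (p (r)) (w (r))) : B
    (t (f (m (s) (s) (r)) (p (r)) (w (r))) (f (f (s) (r) (s)) (p (r)) (w (r)))) : A
  (w (t (f (m (s) (s) (r)) (p (r)) (w (r))) (f (f (s) (r) (s)) (p (r)) (w (r))))) : B
          (s) : B
          (s) : B
          (r) : A
        (m (s) (s) (r)) : B
          (r) : A
        (w (r)) : B
      (t (m (s) (s) (r)) (w (r))) : A
    (p (t (m (s) (s) (r)) (w (r)))) : A
  (p (p (t (m (s) (s) (r)) (w (r))))) : A
      (r) : A
    (p (r)) : A
  (w (p (r))) : B
(f (w (t (f (m (s) (s) (r)) (p (r)) (w (r))) (f (f (s) (r) (s)) (p (r)) (w (r))))) (p (p (t (m (s) (s) (r)) (w (r))))) (w (p (r)))) : B


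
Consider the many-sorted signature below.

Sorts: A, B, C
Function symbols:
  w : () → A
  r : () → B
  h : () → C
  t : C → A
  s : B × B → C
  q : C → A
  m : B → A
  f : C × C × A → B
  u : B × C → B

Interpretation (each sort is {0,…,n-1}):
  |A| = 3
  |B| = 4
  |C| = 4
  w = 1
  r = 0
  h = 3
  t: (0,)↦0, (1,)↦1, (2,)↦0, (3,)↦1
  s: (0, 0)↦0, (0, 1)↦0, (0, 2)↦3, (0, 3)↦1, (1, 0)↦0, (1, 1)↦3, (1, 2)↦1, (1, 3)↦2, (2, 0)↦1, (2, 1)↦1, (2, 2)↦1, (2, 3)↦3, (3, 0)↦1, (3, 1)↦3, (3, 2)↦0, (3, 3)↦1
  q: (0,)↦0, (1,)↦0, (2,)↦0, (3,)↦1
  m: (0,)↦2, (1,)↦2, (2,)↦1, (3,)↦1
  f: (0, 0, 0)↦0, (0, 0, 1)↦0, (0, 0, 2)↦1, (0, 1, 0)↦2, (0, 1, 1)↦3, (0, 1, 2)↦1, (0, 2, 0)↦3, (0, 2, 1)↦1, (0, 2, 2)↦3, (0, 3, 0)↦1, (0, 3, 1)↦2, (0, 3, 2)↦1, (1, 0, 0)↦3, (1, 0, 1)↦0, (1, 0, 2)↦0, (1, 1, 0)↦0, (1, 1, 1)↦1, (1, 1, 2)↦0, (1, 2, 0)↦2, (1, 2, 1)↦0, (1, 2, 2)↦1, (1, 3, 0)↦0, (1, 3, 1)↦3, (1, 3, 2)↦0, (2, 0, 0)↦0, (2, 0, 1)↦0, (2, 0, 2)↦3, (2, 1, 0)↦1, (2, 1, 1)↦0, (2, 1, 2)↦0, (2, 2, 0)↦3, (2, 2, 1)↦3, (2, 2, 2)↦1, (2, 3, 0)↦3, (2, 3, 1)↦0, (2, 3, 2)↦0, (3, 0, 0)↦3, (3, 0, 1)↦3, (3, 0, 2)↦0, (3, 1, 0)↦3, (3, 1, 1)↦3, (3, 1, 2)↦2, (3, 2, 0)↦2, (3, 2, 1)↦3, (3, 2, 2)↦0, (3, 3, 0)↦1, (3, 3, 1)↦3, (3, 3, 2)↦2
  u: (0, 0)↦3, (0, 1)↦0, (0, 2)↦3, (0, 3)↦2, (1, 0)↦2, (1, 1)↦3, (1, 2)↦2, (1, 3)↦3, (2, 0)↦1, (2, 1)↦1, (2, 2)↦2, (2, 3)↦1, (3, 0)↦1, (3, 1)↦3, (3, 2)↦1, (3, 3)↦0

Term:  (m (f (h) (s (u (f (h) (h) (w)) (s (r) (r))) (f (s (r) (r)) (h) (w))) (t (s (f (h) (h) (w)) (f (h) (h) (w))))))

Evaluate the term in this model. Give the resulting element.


  h = 3
  h = 3
  h = 3
  w = 1
  (f (h) (h) (w)) = f(3, 3, 1) = 3
  r = 0
  r = 0
  (s (r) (r)) = s(0, 0) = 0
  (u (f (h) (h) (w)) (s (r) (r))) = u(3, 0) = 1
  r = 0
  r = 0
  (s (r) (r)) = s(0, 0) = 0
  h = 3
  w = 1
  (f (s (r) (r)) (h) (w)) = f(0, 3, 1) = 2
  (s (u (f (h) (h) (w)) (s (r) (r))) (f (s (r) (r)) (h) (w))) = s(1, 2) = 1
  h = 3
  h = 3
  w = 1
  (f (h) (h) (w)) = f(3, 3, 1) = 3
  h = 3
  h = 3
  w = 1
  (f (h) (h) (w)) = f(3, 3, 1) = 3
  (s (f (h) (h) (w)) (f (h) (h) (w))) = s(3, 3) = 1
  (t (s (f (h) (h) (w)) (f (h) (h) (w)))) = t(1,) = 1
  (f (h) (s (u (f (h) (h) (w)) (s (r) (r))) (f (s (r) (r)) (h) (w))) (t (s (f (h) (h) (w)) (f (h) (h) (w))))) = f(3, 1, 1) = 3
  (m (f (h) (s (u (f (h) (h) (w)) (s (r) (r))) (f (s (r) (r)) (h) (w))) (t (s (f (h) (h) (w)) (f (h) (h) (w)))))) = m(3,) = 1

value = 1


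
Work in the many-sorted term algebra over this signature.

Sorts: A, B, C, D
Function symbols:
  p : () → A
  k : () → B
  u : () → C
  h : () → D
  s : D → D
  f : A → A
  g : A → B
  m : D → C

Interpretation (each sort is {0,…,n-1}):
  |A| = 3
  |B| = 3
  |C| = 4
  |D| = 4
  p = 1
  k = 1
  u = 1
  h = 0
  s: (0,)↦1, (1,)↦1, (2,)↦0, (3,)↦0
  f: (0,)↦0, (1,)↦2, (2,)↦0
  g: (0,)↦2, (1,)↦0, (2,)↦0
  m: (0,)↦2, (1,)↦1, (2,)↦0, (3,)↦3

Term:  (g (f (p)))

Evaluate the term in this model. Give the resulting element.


  p = 1
  (f (p)) = f(1,) = 2
  (g (f (p))) = g(2,) = 0

value = 0


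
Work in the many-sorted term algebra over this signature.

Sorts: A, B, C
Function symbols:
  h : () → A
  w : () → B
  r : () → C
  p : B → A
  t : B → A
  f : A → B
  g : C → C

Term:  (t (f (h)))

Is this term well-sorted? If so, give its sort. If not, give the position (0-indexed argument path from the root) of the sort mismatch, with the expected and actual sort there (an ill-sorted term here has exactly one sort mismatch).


well-sorted; sort = A

    (h) : A
  (f (h)) : B
(t (f (h))) : A


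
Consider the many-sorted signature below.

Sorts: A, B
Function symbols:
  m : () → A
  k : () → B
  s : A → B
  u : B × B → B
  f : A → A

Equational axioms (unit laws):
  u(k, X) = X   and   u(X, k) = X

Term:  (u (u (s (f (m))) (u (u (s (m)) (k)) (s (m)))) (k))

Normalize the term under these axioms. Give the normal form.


1. (u (u (s (f (m))) (u (u (s (m)) (k)) (s (m)))) (k))  →  (u (s (f (m))) (u (u (s (m)) (k)) (s (m))))
2. (u (s (f (m))) (u (u (s (m)) (k)) (s (m))))  →  (u (s (f (m))) (u (s (m)) (s (m))))

normal form = (u (s (f (m))) (u (s (m)) (s (m))))


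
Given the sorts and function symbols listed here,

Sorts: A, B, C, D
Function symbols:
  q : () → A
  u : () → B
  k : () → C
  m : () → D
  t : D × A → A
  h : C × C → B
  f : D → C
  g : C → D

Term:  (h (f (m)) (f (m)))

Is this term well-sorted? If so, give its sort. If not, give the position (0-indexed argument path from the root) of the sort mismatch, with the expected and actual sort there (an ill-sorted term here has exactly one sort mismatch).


    (m) : D
  (f (m)) : C
    (m) : D
  (f (m)) : C
(h (f (m)) (f (m))) : B

well-sorted; sort = B


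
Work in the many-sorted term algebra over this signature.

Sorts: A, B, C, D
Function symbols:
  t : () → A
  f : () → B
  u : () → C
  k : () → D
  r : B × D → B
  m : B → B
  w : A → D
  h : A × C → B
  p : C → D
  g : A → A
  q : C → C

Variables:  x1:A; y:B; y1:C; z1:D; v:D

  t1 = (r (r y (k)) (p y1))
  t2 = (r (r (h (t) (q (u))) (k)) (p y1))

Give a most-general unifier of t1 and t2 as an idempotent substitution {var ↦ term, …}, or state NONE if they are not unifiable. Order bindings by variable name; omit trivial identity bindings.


{y ↦ (h (t) (q (u)))}


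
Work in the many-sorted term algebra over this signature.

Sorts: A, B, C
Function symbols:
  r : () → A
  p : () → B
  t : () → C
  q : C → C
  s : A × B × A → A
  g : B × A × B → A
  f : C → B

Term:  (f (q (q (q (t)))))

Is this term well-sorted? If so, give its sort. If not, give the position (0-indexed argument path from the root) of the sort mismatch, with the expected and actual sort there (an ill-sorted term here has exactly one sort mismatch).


        (t) : C
      (q (t)) : C
    (q (q (t))) : C
  (q (q (q (t)))) : C
(f (q (q (q (t))))) : B

well-sorted; sort = B


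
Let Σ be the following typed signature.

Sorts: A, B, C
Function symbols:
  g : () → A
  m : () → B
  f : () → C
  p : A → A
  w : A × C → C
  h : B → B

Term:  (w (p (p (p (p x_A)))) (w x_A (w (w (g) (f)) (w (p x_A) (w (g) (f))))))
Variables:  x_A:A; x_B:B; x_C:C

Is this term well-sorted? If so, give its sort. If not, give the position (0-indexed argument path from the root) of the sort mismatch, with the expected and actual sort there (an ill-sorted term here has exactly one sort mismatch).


          x_A : A
        (p x_A) : A
      (p (p x_A)) : A
    (p (p (p x_A))) : A
  (p (p (p (p x_A)))) : A
    x_A : A
        (g) : A
        (f) : C
      (w (g) (f)) : C
          x_A : A
        (p x_A) : A
          (g) : A
          (f) : C
        (w (g) (f)) : C
      (w (p x_A) (w (g) (f))) : C
    (w (w (g) (f)) (w (p x_A) (w (g) (f)))) : ✗ arg 0 at [1, 1, 0] has sort C, expected A

ill-sorted at position [1, 1, 0]: expected A, got C


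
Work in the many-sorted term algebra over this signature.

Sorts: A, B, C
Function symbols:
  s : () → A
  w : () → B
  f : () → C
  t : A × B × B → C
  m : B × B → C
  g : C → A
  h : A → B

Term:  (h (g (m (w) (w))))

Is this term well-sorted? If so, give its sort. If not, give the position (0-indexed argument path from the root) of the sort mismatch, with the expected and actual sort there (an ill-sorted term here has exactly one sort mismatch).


      (w) : B
      (w) : B
    (m (w) (w)) : C
  (g (m (w) (w))) : A
(h (g (m (w) (w)))) : B

well-sorted; sort = B


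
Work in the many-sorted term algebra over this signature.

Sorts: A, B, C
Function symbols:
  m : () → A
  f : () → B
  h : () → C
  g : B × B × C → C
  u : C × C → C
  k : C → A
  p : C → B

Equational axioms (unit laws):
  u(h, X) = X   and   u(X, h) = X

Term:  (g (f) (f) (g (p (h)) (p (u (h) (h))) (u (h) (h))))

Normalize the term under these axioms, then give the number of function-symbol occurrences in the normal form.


1. (g (f) (f) (g (p (h)) (p (u (h) (h))) (u (h) (h))))  →  (g (f) (f) (g (p (h)) (p (h)) (u (h) (h))))
2. (g (f) (f) (g (p (h)) (p (h)) (u (h) (h))))  →  (g (f) (f) (g (p (h)) (p (h)) (h)))
normal form: (g (f) (f) (g (p (h)) (p (h)) (h)))

size = 9


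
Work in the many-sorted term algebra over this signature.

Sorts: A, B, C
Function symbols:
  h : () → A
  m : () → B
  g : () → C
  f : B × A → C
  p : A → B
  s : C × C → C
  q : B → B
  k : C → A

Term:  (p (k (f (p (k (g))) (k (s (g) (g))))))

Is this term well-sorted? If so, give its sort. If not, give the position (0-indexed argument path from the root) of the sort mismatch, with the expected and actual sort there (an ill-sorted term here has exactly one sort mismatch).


well-sorted; sort = B

          (g) : C
        (k (g)) : A
      (p (k (g))) : B
          (g) : C
          (g) : C
        (s (g) (g)) : C
      (k (s (g) (g))) : A
    (f (p (k (g))) (k (s (g) (g)))) : C
  (k (f (p (k (g))) (k (s (g) (g))))) : A
(p (k (f (p (k (g))) (k (s (g) (g)))))) : B


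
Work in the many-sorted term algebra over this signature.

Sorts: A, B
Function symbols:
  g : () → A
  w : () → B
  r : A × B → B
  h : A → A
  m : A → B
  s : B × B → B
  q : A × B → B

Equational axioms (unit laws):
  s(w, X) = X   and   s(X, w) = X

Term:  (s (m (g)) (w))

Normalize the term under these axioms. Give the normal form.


1. (s (m (g)) (w))  →  (m (g))

normal form = (m (g))


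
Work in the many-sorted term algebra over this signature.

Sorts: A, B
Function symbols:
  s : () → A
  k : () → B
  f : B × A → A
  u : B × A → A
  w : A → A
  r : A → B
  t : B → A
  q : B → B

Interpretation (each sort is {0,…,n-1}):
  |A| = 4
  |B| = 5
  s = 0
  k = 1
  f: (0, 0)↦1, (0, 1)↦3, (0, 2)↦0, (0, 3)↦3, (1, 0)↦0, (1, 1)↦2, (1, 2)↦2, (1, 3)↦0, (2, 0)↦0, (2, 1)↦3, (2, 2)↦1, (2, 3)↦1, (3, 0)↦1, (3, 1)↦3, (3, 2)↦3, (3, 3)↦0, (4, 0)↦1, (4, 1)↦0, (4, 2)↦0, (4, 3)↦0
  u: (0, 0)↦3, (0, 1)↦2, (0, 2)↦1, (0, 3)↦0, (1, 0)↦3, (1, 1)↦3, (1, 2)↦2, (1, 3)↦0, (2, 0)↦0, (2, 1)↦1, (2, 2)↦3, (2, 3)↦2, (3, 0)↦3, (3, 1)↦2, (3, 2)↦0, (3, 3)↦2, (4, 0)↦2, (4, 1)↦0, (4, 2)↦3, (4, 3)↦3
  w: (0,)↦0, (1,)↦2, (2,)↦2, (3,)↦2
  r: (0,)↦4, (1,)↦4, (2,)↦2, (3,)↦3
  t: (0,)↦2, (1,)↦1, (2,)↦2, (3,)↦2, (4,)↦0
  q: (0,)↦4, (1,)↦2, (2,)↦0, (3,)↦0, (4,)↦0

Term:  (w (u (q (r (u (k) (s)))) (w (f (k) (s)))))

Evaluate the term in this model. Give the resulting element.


  k = 1
  s = 0
  (u (k) (s)) = u(1, 0) = 3
  (r (u (k) (s))) = r(3,) = 3
  (q (r (u (k) (s)))) = q(3,) = 0
  k = 1
  s = 0
  (f (k) (s)) = f(1, 0) = 0
  (w (f (k) (s))) = w(0,) = 0
  (u (q (r (u (k) (s)))) (w (f (k) (s)))) = u(0, 0) = 3
  (w (u (q (r (u (k) (s)))) (w (f (k) (s))))) = w(3,) = 2

value = 2


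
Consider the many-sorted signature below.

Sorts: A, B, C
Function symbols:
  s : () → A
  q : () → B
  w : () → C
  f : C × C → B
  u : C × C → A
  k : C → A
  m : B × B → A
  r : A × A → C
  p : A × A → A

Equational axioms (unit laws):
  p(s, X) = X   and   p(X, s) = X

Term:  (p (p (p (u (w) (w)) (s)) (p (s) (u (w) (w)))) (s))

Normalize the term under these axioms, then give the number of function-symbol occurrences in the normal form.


1. (p (p (p (u (w) (w)) (s)) (p (s) (u (w) (w)))) (s))  →  (p (p (u (w) (w)) (s)) (p (s) (u (w) (w))))
2. (p (p (u (w) (w)) (s)) (p (s) (u (w) (w))))  →  (p (u (w) (w)) (p (s) (u (w) (w))))
3. (p (u (w) (w)) (p (s) (u (w) (w))))  →  (p (u (w) (w)) (u (w) (w)))
normal form: (p (u (w) (w)) (u (w) (w)))

size = 7


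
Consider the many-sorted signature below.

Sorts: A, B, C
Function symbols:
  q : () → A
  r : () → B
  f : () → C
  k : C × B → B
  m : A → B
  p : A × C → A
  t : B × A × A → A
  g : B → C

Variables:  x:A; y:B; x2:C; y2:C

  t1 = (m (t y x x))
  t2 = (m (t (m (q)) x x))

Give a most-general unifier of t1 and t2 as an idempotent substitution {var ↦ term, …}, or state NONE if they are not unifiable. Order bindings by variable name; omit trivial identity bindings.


{y ↦ (m (q))}


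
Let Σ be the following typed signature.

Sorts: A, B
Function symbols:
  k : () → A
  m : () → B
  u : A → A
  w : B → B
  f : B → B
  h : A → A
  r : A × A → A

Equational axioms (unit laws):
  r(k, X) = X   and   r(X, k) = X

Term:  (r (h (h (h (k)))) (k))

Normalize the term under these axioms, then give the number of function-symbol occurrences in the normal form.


size = 4

1. (r (h (h (h (k)))) (k))  →  (h (h (h (k))))
normal form: (h (h (h (k))))


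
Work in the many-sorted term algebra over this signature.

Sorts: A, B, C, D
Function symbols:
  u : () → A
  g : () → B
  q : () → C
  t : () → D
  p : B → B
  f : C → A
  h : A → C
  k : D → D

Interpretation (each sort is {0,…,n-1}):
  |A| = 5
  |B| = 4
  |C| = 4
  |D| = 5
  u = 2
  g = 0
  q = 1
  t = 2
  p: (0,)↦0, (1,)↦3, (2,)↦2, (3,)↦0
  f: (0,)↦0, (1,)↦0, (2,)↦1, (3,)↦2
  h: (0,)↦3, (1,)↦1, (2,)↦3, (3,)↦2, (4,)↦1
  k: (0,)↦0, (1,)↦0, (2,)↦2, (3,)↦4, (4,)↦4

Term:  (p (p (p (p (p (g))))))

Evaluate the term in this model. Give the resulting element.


  g = 0
  (p (g)) = p(0,) = 0
  (p (p (g))) = p(0,) = 0
  (p (p (p (g)))) = p(0,) = 0
  (p (p (p (p (g))))) = p(0,) = 0
  (p (p (p (p (p (g)))))) = p(0,) = 0

value = 0


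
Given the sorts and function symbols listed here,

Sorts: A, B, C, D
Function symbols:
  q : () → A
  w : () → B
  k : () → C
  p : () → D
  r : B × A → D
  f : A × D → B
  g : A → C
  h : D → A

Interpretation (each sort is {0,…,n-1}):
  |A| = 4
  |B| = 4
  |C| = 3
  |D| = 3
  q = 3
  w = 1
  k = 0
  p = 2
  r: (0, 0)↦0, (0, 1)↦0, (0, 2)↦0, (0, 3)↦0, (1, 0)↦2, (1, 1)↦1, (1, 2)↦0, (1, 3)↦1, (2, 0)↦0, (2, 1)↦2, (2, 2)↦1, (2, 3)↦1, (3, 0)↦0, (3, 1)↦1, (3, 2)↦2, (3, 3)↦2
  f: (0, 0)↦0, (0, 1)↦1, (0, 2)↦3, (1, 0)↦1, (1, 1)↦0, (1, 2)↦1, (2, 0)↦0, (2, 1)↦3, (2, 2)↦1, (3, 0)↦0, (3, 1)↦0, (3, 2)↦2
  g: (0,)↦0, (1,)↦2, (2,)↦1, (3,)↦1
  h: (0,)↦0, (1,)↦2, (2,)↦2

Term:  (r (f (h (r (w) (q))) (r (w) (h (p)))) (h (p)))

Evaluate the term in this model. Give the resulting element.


value = 0

  w = 1
  q = 3
  (r (w) (q)) = r(1, 3) = 1
  (h (r (w) (q))) = h(1,) = 2
  w = 1
  p = 2
  (h (p)) = h(2,) = 2
  (r (w) (h (p))) = r(1, 2) = 0
  (f (h (r (w) (q))) (r (w) (h (p)))) = f(2, 0) = 0
  p = 2
  (h (p)) = h(2,) = 2
  (r (f (h (r (w) (q))) (r (w) (h (p)))) (h (p))) = r(0, 2) = 0


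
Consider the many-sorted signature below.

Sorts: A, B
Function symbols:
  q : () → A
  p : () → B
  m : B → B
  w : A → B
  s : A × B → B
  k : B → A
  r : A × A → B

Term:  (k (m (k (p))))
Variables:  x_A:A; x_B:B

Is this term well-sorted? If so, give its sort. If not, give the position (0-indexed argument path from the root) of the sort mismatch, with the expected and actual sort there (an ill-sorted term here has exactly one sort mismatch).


ill-sorted at position [0, 0]: expected B, got A

      (p) : B
    (k (p)) : A
  (m (k (p))) : ✗ arg 0 at [0, 0] has sort A, expected B


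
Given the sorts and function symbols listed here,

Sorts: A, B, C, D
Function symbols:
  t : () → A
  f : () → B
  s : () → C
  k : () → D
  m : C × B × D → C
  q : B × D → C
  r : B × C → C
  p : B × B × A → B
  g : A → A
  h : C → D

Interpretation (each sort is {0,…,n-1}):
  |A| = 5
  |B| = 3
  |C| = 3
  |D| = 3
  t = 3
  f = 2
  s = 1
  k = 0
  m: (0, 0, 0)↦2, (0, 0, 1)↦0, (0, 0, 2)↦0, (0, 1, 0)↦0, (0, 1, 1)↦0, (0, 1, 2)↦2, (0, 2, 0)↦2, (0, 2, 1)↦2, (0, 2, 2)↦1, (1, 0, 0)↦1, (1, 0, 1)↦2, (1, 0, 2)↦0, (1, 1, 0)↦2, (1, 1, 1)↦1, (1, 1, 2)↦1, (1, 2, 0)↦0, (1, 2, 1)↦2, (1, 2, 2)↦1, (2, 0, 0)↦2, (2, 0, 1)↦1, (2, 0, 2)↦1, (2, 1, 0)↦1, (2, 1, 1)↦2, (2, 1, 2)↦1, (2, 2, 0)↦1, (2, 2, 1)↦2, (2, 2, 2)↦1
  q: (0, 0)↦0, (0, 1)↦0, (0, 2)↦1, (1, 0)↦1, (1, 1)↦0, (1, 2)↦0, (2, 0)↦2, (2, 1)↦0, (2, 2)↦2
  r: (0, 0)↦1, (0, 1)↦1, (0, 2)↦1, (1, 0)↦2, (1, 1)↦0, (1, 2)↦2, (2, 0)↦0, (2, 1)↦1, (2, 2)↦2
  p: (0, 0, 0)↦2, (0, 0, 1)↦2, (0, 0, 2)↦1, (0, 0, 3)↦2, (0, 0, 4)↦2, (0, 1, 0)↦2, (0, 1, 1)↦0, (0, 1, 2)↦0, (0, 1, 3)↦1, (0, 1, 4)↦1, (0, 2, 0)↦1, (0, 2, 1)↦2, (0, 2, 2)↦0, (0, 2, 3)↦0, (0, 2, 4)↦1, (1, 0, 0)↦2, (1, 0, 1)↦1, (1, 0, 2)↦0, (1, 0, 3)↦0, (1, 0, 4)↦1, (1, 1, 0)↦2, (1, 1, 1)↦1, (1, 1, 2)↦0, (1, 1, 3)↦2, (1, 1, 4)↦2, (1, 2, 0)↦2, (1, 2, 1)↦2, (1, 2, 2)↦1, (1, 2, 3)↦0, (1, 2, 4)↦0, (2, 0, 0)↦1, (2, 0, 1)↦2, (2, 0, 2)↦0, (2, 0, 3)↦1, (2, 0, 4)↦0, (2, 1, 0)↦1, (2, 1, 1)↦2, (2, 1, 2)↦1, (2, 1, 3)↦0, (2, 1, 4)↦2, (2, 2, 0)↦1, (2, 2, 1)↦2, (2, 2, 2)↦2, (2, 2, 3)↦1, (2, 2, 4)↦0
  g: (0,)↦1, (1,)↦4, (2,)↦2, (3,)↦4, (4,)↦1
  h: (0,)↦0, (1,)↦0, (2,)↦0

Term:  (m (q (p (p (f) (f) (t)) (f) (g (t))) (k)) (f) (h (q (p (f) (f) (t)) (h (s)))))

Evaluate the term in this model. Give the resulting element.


value = 2

  f = 2
  f = 2
  t = 3
  (p (f) (f) (t)) = p(2, 2, 3) = 1
  f = 2
  t = 3
  (g (t)) = g(3,) = 4
  (p (p (f) (f) (t)) (f) (g (t))) = p(1, 2, 4) = 0
  k = 0
  (q (p (p (f) (f) (t)) (f) (g (t))) (k)) = q(0, 0) = 0
  f = 2
  f = 2
  f = 2
  t = 3
  (p (f) (f) (t)) = p(2, 2, 3) = 1
  s = 1
  (h (s)) = h(1,) = 0
  (q (p (f) (f) (t)) (h (s))) = q(1, 0) = 1
  (h (q (p (f) (f) (t)) (h (s)))) = h(1,) = 0
  (m (q (p (p (f) (f) (t)) (f) (g (t))) (k)) (f) (h (q (p (f) (f) (t)) (h (s))))) = m(0, 2, 0) = 2


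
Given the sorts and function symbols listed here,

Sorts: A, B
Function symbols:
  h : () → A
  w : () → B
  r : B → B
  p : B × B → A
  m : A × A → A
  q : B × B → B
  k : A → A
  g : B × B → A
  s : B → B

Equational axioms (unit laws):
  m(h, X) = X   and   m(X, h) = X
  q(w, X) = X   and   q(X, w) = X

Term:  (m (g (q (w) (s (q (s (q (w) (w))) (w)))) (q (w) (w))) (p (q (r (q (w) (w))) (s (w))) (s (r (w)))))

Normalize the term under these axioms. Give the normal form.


1. (m (g (q (w) (s (q (s (q (w) (w))) (w)))) (q (w) (w))) (p (q (r (q (w) (w))) (s (w))) (s (r (w)))))  →  (m (g (s (q (s (q (w) (w))) (w))) (q (w) (w))) (p (q (r (q (w) (w))) (s (w))) (s (r (w)))))
2. (m (g (s (q (s (q (w) (w))) (w))) (q (w) (w))) (p (q (r (q (w) (w))) (s (w))) (s (r (w)))))  →  (m (g (s (s (q (w) (w)))) (q (w) (w))) (p (q (r (q (w) (w))) (s (w))) (s (r (w)))))
3. (m (g (s (s (q (w) (w)))) (q (w) (w))) (p (q (r (q (w) (w))) (s (w))) (s (r (w)))))  →  (m (g (s (s (w))) (q (w) (w))) (p (q (r (q (w) (w))) (s (w))) (s (r (w)))))
4. (m (g (s (s (w))) (q (w) (w))) (p (q (r (q (w) (w))) (s (w))) (s (r (w)))))  →  (m (g (s (s (w))) (w)) (p (q (r (q (w) (w))) (s (w))) (s (r (w)))))
5. (m (g (s (s (w))) (w)) (p (q (r (q (w) (w))) (s (w))) (s (r (w)))))  →  (m (g (s (s (w))) (w)) (p (q (r (w)) (s (w))) (s (r (w)))))

normal form = (m (g (s (s (w))) (w)) (p (q (r (w)) (s (w))) (s (r (w)))))


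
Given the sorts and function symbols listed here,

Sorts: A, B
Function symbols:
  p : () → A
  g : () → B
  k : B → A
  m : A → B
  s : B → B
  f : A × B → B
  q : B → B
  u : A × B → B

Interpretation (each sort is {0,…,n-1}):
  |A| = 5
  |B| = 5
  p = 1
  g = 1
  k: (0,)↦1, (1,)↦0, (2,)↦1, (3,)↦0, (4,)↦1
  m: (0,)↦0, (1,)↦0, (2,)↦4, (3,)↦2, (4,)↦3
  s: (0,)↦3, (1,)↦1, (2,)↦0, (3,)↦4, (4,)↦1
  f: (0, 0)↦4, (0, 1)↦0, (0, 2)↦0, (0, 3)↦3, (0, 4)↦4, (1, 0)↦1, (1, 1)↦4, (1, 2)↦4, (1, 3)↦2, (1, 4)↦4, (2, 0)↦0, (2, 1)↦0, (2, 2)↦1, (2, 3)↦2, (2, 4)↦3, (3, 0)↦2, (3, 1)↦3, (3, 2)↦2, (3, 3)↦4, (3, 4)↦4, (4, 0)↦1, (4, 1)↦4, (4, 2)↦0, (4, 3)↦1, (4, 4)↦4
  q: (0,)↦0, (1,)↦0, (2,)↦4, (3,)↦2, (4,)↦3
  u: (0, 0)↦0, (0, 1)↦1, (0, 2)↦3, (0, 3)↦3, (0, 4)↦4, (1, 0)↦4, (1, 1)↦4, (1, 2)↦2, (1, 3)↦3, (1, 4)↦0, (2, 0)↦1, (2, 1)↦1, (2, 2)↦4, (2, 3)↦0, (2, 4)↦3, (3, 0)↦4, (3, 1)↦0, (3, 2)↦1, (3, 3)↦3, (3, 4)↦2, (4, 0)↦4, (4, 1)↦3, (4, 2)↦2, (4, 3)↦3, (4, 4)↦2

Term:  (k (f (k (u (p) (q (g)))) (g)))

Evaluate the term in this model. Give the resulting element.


value = 1

  p = 1
  g = 1
  (q (g)) = q(1,) = 0
  (u (p) (q (g))) = u(1, 0) = 4
  (k (u (p) (q (g)))) = k(4,) = 1
  g = 1
  (f (k (u (p) (q (g)))) (g)) = f(1, 1) = 4
  (k (f (k (u (p) (q (g)))) (g))) = k(4,) = 1


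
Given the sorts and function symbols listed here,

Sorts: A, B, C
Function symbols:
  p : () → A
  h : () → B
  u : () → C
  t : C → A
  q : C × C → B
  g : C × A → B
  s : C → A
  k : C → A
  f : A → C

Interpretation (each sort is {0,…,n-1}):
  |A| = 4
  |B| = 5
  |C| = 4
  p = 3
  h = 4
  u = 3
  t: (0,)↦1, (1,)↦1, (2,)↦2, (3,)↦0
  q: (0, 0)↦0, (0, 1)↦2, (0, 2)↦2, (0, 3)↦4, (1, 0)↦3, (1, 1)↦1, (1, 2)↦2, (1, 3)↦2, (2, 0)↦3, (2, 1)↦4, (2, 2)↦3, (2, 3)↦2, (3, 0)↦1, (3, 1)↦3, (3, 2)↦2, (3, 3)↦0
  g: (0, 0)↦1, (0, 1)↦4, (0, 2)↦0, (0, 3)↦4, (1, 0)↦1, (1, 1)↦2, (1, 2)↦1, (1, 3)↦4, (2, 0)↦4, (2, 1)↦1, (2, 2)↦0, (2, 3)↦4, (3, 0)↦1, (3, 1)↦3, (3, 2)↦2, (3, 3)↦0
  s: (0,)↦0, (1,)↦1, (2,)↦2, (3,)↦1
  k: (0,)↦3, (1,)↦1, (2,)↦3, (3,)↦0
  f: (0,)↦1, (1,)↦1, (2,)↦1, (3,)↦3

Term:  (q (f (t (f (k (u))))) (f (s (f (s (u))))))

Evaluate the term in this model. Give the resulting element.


value = 1

  u = 3
  (k (u)) = k(3,) = 0
  (f (k (u))) = f(0,) = 1
  (t (f (k (u)))) = t(1,) = 1
  (f (t (f (k (u))))) = f(1,) = 1
  u = 3
  (s (u)) = s(3,) = 1
  (f (s (u))) = f(1,) = 1
  (s (f (s (u)))) = s(1,) = 1
  (f (s (f (s (u))))) = f(1,) = 1
  (q (f (t (f (k (u))))) (f (s (f (s (u)))))) = q(1, 1) = 1


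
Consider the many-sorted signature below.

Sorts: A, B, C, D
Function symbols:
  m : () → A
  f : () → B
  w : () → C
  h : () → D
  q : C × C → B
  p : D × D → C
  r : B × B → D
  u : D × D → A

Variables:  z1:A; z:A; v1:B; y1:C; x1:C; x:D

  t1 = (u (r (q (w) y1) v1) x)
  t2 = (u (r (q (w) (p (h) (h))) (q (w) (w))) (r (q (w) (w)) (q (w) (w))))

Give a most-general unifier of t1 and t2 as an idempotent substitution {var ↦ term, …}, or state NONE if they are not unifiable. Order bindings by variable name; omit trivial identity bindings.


{v1 ↦ (q (w) (w)), x ↦ (r (q (w) (w)) (q (w) (w))), y1 ↦ (p (h) (h))}


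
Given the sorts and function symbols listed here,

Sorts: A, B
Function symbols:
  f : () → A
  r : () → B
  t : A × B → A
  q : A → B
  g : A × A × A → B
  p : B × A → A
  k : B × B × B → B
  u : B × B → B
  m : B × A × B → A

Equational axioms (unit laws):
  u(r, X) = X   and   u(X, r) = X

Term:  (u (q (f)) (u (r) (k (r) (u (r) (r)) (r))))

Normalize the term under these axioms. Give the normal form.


1. (u (q (f)) (u (r) (k (r) (u (r) (r)) (r))))  →  (u (q (f)) (k (r) (u (r) (r)) (r)))
2. (u (q (f)) (k (r) (u (r) (r)) (r)))  →  (u (q (f)) (k (r) (r) (r)))

normal form = (u (q (f)) (k (r) (r) (r)))


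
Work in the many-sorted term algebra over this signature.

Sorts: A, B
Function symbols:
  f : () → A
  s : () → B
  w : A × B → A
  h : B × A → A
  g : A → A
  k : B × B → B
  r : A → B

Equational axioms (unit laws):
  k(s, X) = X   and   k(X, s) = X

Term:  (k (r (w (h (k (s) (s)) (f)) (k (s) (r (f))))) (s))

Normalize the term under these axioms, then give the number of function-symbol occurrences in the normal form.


1. (k (r (w (h (k (s) (s)) (f)) (k (s) (r (f))))) (s))  →  (r (w (h (k (s) (s)) (f)) (k (s) (r (f)))))
2. (r (w (h (k (s) (s)) (f)) (k (s) (r (f)))))  →  (r (w (h (s) (f)) (k (s) (r (f)))))
3. (r (w (h (s) (f)) (k (s) (r (f)))))  →  (r (w (h (s) (f)) (r (f))))
normal form: (r (w (h (s) (f)) (r (f))))

size = 7


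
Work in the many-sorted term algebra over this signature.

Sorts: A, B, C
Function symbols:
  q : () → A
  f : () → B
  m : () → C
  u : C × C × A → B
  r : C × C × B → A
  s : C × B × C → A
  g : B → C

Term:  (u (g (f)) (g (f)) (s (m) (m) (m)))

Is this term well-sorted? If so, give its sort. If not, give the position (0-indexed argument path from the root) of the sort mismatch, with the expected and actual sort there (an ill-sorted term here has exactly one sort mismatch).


ill-sorted at position [2, 1]: expected B, got C

    (f) : B
  (g (f)) : C
    (f) : B
  (g (f)) : C
    (m) : C
    (m) : C
    (m) : C
  (s (m) (m) (m)) : ✗ arg 1 at [2, 1] has sort C, expected B


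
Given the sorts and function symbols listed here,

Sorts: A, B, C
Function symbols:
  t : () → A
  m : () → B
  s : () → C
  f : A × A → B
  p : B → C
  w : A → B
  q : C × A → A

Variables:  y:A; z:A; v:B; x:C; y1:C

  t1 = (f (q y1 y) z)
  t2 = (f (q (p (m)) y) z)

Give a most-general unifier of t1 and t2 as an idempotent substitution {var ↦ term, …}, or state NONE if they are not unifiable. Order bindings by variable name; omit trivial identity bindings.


{y1 ↦ (p (m))}


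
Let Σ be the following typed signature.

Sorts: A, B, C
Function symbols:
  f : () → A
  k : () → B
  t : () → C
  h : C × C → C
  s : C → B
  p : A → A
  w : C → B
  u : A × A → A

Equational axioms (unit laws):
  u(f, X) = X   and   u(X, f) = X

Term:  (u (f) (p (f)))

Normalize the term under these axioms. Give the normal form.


1. (u (f) (p (f)))  →  (p (f))

normal form = (p (f))


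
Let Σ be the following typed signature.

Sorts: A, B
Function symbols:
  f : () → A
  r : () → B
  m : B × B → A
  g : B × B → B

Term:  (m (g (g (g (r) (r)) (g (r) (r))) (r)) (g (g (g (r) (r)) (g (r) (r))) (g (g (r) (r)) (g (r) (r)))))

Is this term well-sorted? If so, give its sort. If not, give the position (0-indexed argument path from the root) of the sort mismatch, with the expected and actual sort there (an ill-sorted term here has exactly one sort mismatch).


        (r) : B
        (r) : B
      (g (r) (r)) : B
        (r) : B
        (r) : B
      (g (r) (r)) : B
    (g (g (r) (r)) (g (r) (r))) : B
    (r) : B
  (g (g (g (r) (r)) (g (r) (r))) (r)) : B
        (r) : B
        (r) : B
      (g (r) (r)) : B
        (r) : B
        (r) : B
      (g (r) (r)) : B
    (g (g (r) (r)) (g (r) (r))) : B
        (r) : B
        (r) : B
      (g (r) (r)) : B
        (r) : B
        (r) : B
      (g (r) (r)) : B
    (g (g (r) (r)) (g (r) (r))) : B
  (g (g (g (r) (r)) (g (r) (r))) (g (g (r) (r)) (g (r) (r)))) : B
(m (g (g (g (r) (r)) (g (r) (r))) (r)) (g (g (g (r) (r)) (g (r) (r))) (g (g (r) (r)) (g (r) (r))))) : A

well-sorted; sort = A


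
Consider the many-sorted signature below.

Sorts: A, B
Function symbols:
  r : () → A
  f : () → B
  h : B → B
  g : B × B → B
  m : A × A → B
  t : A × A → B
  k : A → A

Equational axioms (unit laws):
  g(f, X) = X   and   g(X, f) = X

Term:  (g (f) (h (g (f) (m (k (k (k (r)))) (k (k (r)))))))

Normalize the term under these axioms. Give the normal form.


1. (g (f) (h (g (f) (m (k (k (k (r)))) (k (k (r)))))))  →  (h (g (f) (m (k (k (k (r)))) (k (k (r))))))
2. (h (g (f) (m (k (k (k (r)))) (k (k (r))))))  →  (h (m (k (k (k (r)))) (k (k (r)))))

normal form = (h (m (k (k (k (r)))) (k (k (r)))))


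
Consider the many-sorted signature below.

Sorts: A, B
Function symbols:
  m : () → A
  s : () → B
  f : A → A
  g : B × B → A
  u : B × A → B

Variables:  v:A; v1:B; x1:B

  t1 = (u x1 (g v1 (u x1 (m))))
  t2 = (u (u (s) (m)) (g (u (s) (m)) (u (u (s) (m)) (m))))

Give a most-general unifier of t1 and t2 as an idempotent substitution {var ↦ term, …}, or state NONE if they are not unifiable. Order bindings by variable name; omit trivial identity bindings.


{v1 ↦ (u (s) (m)), x1 ↦ (u (s) (m))}


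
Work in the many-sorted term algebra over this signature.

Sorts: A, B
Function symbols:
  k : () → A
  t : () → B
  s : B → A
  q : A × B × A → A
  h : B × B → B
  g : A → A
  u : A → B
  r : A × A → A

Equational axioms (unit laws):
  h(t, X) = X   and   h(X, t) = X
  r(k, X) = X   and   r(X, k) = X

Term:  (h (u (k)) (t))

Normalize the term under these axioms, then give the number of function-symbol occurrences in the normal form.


size = 2

1. (h (u (k)) (t))  →  (u (k))
normal form: (u (k))


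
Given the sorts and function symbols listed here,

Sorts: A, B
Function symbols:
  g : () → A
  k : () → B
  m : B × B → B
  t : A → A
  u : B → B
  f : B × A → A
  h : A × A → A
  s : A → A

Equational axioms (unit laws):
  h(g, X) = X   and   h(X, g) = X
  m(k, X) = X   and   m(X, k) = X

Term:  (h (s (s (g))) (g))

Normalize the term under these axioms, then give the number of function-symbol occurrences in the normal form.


1. (h (s (s (g))) (g))  →  (s (s (g)))
normal form: (s (s (g)))

size = 3


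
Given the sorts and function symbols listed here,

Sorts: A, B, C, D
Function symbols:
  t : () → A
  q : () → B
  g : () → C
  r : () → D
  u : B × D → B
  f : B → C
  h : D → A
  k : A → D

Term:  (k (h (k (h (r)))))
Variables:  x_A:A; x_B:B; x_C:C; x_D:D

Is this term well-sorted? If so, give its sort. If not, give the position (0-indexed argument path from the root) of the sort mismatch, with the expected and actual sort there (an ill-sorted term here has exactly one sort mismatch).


well-sorted; sort = D

        (r) : D
      (h (r)) : A
    (k (h (r))) : D
  (h (k (h (r)))) : A
(k (h (k (h (r))))) : D


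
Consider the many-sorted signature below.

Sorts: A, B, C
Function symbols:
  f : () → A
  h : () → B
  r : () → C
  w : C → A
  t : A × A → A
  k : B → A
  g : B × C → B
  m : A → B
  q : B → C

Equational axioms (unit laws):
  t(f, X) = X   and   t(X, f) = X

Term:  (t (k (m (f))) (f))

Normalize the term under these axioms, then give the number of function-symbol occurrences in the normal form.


1. (t (k (m (f))) (f))  →  (k (m (f)))
normal form: (k (m (f)))

size = 3


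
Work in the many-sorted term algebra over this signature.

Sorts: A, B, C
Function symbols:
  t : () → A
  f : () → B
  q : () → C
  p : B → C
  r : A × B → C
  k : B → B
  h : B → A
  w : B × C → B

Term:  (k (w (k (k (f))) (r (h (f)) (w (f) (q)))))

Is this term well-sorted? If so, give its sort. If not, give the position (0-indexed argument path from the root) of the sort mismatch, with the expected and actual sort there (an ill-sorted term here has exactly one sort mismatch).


well-sorted; sort = B

        (f) : B
      (k (f)) : B
    (k (k (f))) : B
        (f) : B
      (h (f)) : A
        (f) : B
        (q) : C
      (w (f) (q)) : B
    (r (h (f)) (w (f) (q))) : C
  (w (k (k (f))) (r (h (f)) (w (f) (q)))) : B
(k (w (k (k (f))) (r (h (f)) (w (f) (q))))) : B


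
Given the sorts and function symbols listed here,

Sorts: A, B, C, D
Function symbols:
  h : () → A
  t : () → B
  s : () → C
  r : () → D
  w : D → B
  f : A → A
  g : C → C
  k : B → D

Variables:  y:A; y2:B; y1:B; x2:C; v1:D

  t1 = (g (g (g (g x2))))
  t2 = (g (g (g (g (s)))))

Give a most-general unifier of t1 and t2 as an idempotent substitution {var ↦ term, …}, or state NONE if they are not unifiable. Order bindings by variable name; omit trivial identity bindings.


{x2 ↦ (s)}


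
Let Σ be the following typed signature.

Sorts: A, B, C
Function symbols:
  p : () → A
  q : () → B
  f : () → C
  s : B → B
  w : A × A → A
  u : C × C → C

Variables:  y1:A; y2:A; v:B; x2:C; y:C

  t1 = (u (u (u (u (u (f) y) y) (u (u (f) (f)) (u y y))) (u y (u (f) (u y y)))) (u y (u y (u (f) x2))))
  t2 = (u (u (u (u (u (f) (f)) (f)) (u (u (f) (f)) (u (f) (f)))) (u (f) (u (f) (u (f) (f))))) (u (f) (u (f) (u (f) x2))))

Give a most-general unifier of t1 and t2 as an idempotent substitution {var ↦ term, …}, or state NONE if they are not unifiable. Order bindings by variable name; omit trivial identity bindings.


{y ↦ (f)}


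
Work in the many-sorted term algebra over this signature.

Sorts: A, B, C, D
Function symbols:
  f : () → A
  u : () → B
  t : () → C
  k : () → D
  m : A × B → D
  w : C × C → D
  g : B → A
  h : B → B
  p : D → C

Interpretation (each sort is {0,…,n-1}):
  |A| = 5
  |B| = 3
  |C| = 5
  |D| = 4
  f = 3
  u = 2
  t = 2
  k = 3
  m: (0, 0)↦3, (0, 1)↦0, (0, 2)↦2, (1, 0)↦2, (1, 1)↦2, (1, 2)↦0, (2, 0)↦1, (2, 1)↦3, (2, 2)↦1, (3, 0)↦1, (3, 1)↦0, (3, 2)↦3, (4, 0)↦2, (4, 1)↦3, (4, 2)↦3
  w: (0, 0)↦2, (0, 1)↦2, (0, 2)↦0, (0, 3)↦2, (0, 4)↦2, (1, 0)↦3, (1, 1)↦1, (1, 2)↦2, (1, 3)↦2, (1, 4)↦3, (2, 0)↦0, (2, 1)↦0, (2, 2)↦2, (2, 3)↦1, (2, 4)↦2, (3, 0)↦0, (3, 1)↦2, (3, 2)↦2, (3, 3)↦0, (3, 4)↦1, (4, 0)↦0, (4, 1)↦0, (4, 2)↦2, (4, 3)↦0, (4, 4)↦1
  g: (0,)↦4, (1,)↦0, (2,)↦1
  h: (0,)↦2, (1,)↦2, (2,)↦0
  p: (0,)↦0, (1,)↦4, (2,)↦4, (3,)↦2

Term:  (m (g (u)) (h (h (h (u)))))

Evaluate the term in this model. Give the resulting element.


value = 2

  u = 2
  (g (u)) = g(2,) = 1
  u = 2
  (h (u)) = h(2,) = 0
  (h (h (u))) = h(0,) = 2
  (h (h (h (u)))) = h(2,) = 0
  (m (g (u)) (h (h (h (u))))) = m(1, 0) = 2


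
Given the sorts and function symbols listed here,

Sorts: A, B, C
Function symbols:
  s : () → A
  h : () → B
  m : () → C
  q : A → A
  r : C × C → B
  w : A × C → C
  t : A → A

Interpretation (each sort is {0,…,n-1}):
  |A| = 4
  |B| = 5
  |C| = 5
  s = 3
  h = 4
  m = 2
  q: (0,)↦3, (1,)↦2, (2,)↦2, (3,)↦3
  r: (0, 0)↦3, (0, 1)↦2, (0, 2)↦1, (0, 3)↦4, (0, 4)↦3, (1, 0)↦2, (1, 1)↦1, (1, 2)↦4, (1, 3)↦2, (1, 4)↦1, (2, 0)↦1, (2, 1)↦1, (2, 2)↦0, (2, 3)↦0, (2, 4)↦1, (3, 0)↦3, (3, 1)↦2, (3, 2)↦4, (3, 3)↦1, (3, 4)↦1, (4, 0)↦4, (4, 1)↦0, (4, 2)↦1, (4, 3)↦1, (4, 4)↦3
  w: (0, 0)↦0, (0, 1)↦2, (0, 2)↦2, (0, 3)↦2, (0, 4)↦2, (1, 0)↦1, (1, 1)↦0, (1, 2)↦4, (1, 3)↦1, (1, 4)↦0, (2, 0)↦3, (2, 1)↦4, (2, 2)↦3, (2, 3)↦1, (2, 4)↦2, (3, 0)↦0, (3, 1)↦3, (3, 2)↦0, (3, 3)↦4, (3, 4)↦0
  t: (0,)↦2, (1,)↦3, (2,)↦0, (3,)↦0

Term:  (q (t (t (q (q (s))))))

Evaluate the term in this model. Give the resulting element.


  s = 3
  (q (s)) = q(3,) = 3
  (q (q (s))) = q(3,) = 3
  (t (q (q (s)))) = t(3,) = 0
  (t (t (q (q (s))))) = t(0,) = 2
  (q (t (t (q (q (s)))))) = q(2,) = 2

value = 2
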